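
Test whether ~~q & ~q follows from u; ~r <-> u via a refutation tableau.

Initial set: {u; (~r <-> u); ~(~~q & ~q)}.
(~r <-> u): β-rule — branch into ~r, u  //  ~~r, ~u.
  branch 1 (add ~r, u):
    ~(~~q & ~q): β-rule — branch into ~~~q  //  ~~q.
      branch 1.1 (add ~~~q):
        ~~~q: drop double negation, giving ~q.
        ○ open, literals {q=false, r=false, u=true}.
      branch 1.2 (add ~~q):
        ○ open, literals {q=true, r=false, u=true}.
  branch 2 (add ~~r, ~u):
    × closes — contains both u and ~u.
1 branch closed, 2 open.
An open branch gives a countermodel: q=false, r=false, u=true (unmentioned atoms arbitrary); the premises hold there but the conclusion fails.

No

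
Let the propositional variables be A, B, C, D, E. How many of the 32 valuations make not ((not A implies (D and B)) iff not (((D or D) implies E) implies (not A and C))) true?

12

Initial set: {not ((not A implies (D and B)) iff not (((D or D) implies E) implies (not A and C)))}.
not ((not A implies (D and B)) iff not (((D or D) implies E) implies (not A and C))): β-rule — branch into (not A implies (D and B)), not not (((D or D) implies E) implies (not A and C))  //  not (not A implies (D and B)), not (((D or D) implies E) implies (not A and C)).
  branch 1 (add (not A implies (D and B)), not not (((D or D) implies E) implies (not A and C))):
    (not A implies (D and B)): β-rule — branch into not not A  //  (D and B).
      branch 1.1 (add not not A):
        not not (((D or D) implies E) implies (not A and C)): β-rule — branch into not ((D or D) implies E)  //  (not A and C).
          branch 1.1.1 (add not ((D or D) implies E)):
            not ((D or D) implies E): α-rule — add (D or D), not E.
            (D or D): β-rule — branch into D  //  D.
              branch 1.1.1.1 (add D):
                ○ open, literals {A=1, D=1, E=0}.
              branch 1.1.1.2 (add D):
                ○ open, literals {A=1, D=1, E=0}.
          branch 1.1.2 (add (not A and C)):
            (not A and C): α-rule — add not A, C.
            × closes — contains both A and not A.
      branch 1.2 (add (D and B)):
        (D and B): α-rule — add D, B.
        not not (((D or D) implies E) implies (not A and C)): β-rule — branch into not ((D or D) implies E)  //  (not A and C).
          branch 1.2.1 (add not ((D or D) implies E)):
            not ((D or D) implies E): α-rule — add (D or D), not E.
            (D or D): β-rule — branch into D  //  D.
              branch 1.2.1.1 (add D):
                ○ open, literals {B=1, D=1, E=0}.
              branch 1.2.1.2 (add D):
                ○ open, literals {B=1, D=1, E=0}.
          branch 1.2.2 (add (not A and C)):
            (not A and C): α-rule — add not A, C.
            ○ open, literals {A=0, B=1, C=1, D=1}.
  branch 2 (add not (not A implies (D and B)), not (((D or D) implies E) implies (not A and C))):
    not (not A implies (D and B)): α-rule — add not A, not (D and B).
    not (((D or D) implies E) implies (not A and C)): α-rule — add ((D or D) implies E), not (not A and C).
    not (D and B): β-rule — branch into not D  //  not B.
      branch 2.1 (add not D):
        ((D or D) implies E): β-rule — branch into not (D or D)  //  E.
          branch 2.1.1 (add not (D or D)):
            not (D or D): α-rule — add not D, not D.
            not (not A and C): β-rule — branch into not not A  //  not C.
              branch 2.1.1.1 (add not not A):
                × closes — contains both A and not A.
              branch 2.1.1.2 (add not C):
                ○ open, literals {A=0, C=0, D=0}.
          branch 2.1.2 (add E):
            not (not A and C): β-rule — branch into not not A  //  not C.
              branch 2.1.2.1 (add not not A):
                × closes — contains both A and not A.
              branch 2.1.2.2 (add not C):
                ○ open, literals {A=0, C=0, D=0, E=1}.
      branch 2.2 (add not B):
        ((D or D) implies E): β-rule — branch into not (D or D)  //  E.
          branch 2.2.1 (add not (D or D)):
            not (D or D): α-rule — add not D, not D.
            not (not A and C): β-rule — branch into not not A  //  not C.
              branch 2.2.1.1 (add not not A):
                × closes — contains both A and not A.
              branch 2.2.1.2 (add not C):
                ○ open, literals {A=0, B=0, C=0, D=0}.
          branch 2.2.2 (add E):
            not (not A and C): β-rule — branch into not not A  //  not C.
              branch 2.2.2.1 (add not not A):
                × closes — contains both A and not A.
              branch 2.2.2.2 (add not C):
                ○ open, literals {A=0, B=0, C=0, E=1}.
5 branches closed, 9 open.
Each open branch fixes some atoms; the unmentioned ones are free. Counting distinct full assignments: branch {A=1, D=1, E=0} (B, C) contributes 4 new; branch {A=1, D=1, E=0} (B, C) contributes 0 new; branch {B=1, D=1, E=0} (A, C) contributes 2 new; branch {B=1, D=1, E=0} (A, C) contributes 0 new; branch {A=0, B=1, C=1, D=1} (E) contributes 1 new; branch {A=0, C=0, D=0} (B, E) contributes 4 new; branch {A=0, C=0, D=0, E=1} (B) contributes 0 new; branch {A=0, B=0, C=0, D=0} (E) contributes 0 new; branch {A=0, B=0, C=0, E=1} (D) contributes 1 new. Total: 12.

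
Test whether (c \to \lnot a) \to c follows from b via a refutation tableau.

Initial set: {b; \lnot ((c \to \lnot a) \to c)}.
\lnot ((c \to \lnot a) \to c): α-rule — add (c \to \lnot a), \lnot c.
(c \to \lnot a): β-rule — branch into \lnot c  //  \lnot a.
  branch 1 (add \lnot c):
    ○ open, literals {b=true, c=false}.
  branch 2 (add \lnot a):
    ○ open, literals {a=false, b=true, c=false}.
0 branches closed, 2 open.
An open branch gives a countermodel: b=true, c=false (unmentioned atoms arbitrary); the premises hold there but the conclusion fails.

No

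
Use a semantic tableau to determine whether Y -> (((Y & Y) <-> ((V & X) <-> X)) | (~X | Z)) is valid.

Not valid

Assume the negation and expand:
Initial set: {~(Y -> (((Y & Y) <-> ((V & X) <-> X)) | (~X | Z)))}.
~(Y -> (((Y & Y) <-> ((V & X) <-> X)) | (~X | Z))): α-rule — add Y, ~(((Y & Y) <-> ((V & X) <-> X)) | (~X | Z)).
~(((Y & Y) <-> ((V & X) <-> X)) | (~X | Z)): α-rule — add ~((Y & Y) <-> ((V & X) <-> X)), ~(~X | Z).
~(~X | Z): α-rule — add ~~X, ~Z.
~((Y & Y) <-> ((V & X) <-> X)): β-rule — branch into (Y & Y), ~((V & X) <-> X)  //  ~(Y & Y), ((V & X) <-> X).
  branch 1 (add (Y & Y), ~((V & X) <-> X)):
    (Y & Y): α-rule — add Y, Y.
    ~((V & X) <-> X): β-rule — branch into (V & X), ~X  //  ~(V & X), X.
      branch 1.1 (add (V & X), ~X):
        × closes — contains both X and ~X.
      branch 1.2 (add ~(V & X), X):
        ~(V & X): β-rule — branch into ~V  //  ~X.
          branch 1.2.1 (add ~V):
            ○ open, literals {V=0, X=1, Y=1, Z=0}.
          branch 1.2.2 (add ~X):
            × closes — contains both X and ~X.
  branch 2 (add ~(Y & Y), ((V & X) <-> X)):
    ~(Y & Y): β-rule — branch into ~Y  //  ~Y.
      branch 2.1 (add ~Y):
        × closes — contains both Y and ~Y.
      branch 2.2 (add ~Y):
        × closes — contains both Y and ~Y.
4 branches closed, 1 open.
An open branch gives a countermodel: V=0, X=1, Y=1, Z=0 (unmentioned atoms arbitrary); under it the original formula is false.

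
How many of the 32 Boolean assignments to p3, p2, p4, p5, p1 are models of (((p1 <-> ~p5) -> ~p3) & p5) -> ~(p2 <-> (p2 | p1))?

Initial set: {T ((((p1 <-> ~p5) -> ~p3) & p5) -> ~(p2 <-> (p2 | p1)))}.
T ((((p1 <-> ~p5) -> ~p3) & p5) -> ~(p2 <-> (p2 | p1))): β-rule — branch into F (((p1 <-> ~p5) -> ~p3) & p5)  //  T ~(p2 <-> (p2 | p1)).
  branch 1 (add F (((p1 <-> ~p5) -> ~p3) & p5)):
    F (((p1 <-> ~p5) -> ~p3) & p5): β-rule — branch into F ((p1 <-> ~p5) -> ~p3)  //  F p5.
      branch 1.1 (add F ((p1 <-> ~p5) -> ~p3)):
        F ((p1 <-> ~p5) -> ~p3): α-rule — add T (p1 <-> ~p5), F ~p3.
        T (p1 <-> ~p5): β-rule — branch into T p1, T ~p5  //  F p1, F ~p5.
          branch 1.1.1 (add T p1, T ~p5):
            ○ open, literals {p1=T, p3=T, p5=F}.
          branch 1.1.2 (add F p1, F ~p5):
            ○ open, literals {p1=F, p3=T, p5=T}.
      branch 1.2 (add F p5):
        ○ open, literals {p5=F}.
  branch 2 (add T ~(p2 <-> (p2 | p1))):
    T ~(p2 <-> (p2 | p1)): β-rule — branch into T p2, F (p2 | p1)  //  F p2, T (p2 | p1).
      branch 2.1 (add T p2, F (p2 | p1)):
        F (p2 | p1): α-rule — add F p2, F p1.
        × closes — contains both p2 and ~p2.
      branch 2.2 (add F p2, T (p2 | p1)):
        T (p2 | p1): β-rule — branch into T p2  //  T p1.
          branch 2.2.1 (add T p2):
            × closes — contains both p2 and ~p2.
          branch 2.2.2 (add T p1):
            ○ open, literals {p1=T, p2=F}.
2 branches closed, 4 open.
Each open branch fixes some atoms; the unmentioned ones are free. Counting distinct full assignments: branch {p1=T, p3=T, p5=F} (p2, p4) contributes 4 new; branch {p1=F, p3=T, p5=T} (p2, p4) contributes 4 new; branch {p5=F} (p3, p2, p4, p1) contributes 12 new; branch {p1=T, p2=F} (p3, p4, p5) contributes 4 new. Total: 24.

24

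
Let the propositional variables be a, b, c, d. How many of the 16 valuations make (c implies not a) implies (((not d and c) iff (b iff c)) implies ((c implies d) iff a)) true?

13

Initial set: {((c implies not a) implies (((not d and c) iff (b iff c)) implies ((c implies d) iff a)))}.
((c implies not a) implies (((not d and c) iff (b iff c)) implies ((c implies d) iff a))): β-rule — branch into not (c implies not a)  //  (((not d and c) iff (b iff c)) implies ((c implies d) iff a)).
  branch 1 (add not (c implies not a)):
    not (c implies not a): α-rule — add c, not not a.
    ○ open, literals {a=1, c=1}.
  branch 2 (add (((not d and c) iff (b iff c)) implies ((c implies d) iff a))):
    (((not d and c) iff (b iff c)) implies ((c implies d) iff a)): β-rule — branch into not ((not d and c) iff (b iff c))  //  ((c implies d) iff a).
      branch 2.1 (add not ((not d and c) iff (b iff c))):
        not ((not d and c) iff (b iff c)): β-rule — branch into (not d and c), not (b iff c)  //  not (not d and c), (b iff c).
          branch 2.1.1 (add (not d and c), not (b iff c)):
            (not d and c): α-rule — add not d, c.
            not (b iff c): β-rule — branch into b, not c  //  not b, c.
              branch 2.1.1.1 (add b, not c):
                × closes — contains both c and not c.
              branch 2.1.1.2 (add not b, c):
                ○ open, literals {b=0, c=1, d=0}.
          branch 2.1.2 (add not (not d and c), (b iff c)):
            not (not d and c): β-rule — branch into not not d  //  not c.
              branch 2.1.2.1 (add not not d):
                (b iff c): β-rule — branch into b, c  //  not b, not c.
                  branch 2.1.2.1.1 (add b, c):
                    ○ open, literals {b=1, c=1, d=1}.
                  branch 2.1.2.1.2 (add not b, not c):
                    ○ open, literals {b=0, c=0, d=1}.
              branch 2.1.2.2 (add not c):
                (b iff c): β-rule — branch into b, c  //  not b, not c.
                  branch 2.1.2.2.1 (add b, c):
                    × closes — contains both c and not c.
                  branch 2.1.2.2.2 (add not b, not c):
                    ○ open, literals {b=0, c=0}.
      branch 2.2 (add ((c implies d) iff a)):
        ((c implies d) iff a): β-rule — branch into (c implies d), a  //  not (c implies d), not a.
          branch 2.2.1 (add (c implies d), a):
            (c implies d): β-rule — branch into not c  //  d.
              branch 2.2.1.1 (add not c):
                ○ open, literals {a=1, c=0}.
              branch 2.2.1.2 (add d):
                ○ open, literals {a=1, d=1}.
          branch 2.2.2 (add not (c implies d), not a):
            not (c implies d): α-rule — add c, not d.
            ○ open, literals {a=0, c=1, d=0}.
2 branches closed, 8 open.
Each open branch fixes some atoms; the unmentioned ones are free. Counting distinct full assignments: branch {a=1, c=1} (b, d) contributes 4 new; branch {b=0, c=1, d=0} (a) contributes 1 new; branch {b=1, c=1, d=1} (a) contributes 1 new; branch {b=0, c=0, d=1} (a) contributes 2 new; branch {b=0, c=0} (a, d) contributes 2 new; branch {a=1, c=0} (b, d) contributes 2 new; branch {a=1, d=1} (b, c) contributes 0 new; branch {a=0, c=1, d=0} (b) contributes 1 new. Total: 13.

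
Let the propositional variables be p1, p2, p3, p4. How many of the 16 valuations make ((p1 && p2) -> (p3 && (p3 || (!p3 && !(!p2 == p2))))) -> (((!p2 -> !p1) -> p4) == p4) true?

14

Initial set: {(((p1 && p2) -> (p3 && (p3 || (!p3 && !(!p2 == p2))))) -> (((!p2 -> !p1) -> p4) == p4))}.
(((p1 && p2) -> (p3 && (p3 || (!p3 && !(!p2 == p2))))) -> (((!p2 -> !p1) -> p4) == p4)): β-rule — branch into !((p1 && p2) -> (p3 && (p3 || (!p3 && !(!p2 == p2)))))  //  (((!p2 -> !p1) -> p4) == p4).
  branch 1 (add !((p1 && p2) -> (p3 && (p3 || (!p3 && !(!p2 == p2)))))):
    !((p1 && p2) -> (p3 && (p3 || (!p3 && !(!p2 == p2))))): α-rule — add (p1 && p2), !(p3 && (p3 || (!p3 && !(!p2 == p2)))).
    (p1 && p2): α-rule — add p1, p2.
    !(p3 && (p3 || (!p3 && !(!p2 == p2)))): β-rule — branch into !p3  //  !(p3 || (!p3 && !(!p2 == p2))).
      branch 1.1 (add !p3):
        ○ open, literals {p1=true, p2=true, p3=false}.
      branch 1.2 (add !(p3 || (!p3 && !(!p2 == p2)))):
        !(p3 || (!p3 && !(!p2 == p2))): α-rule — add !p3, !(!p3 && !(!p2 == p2)).
        !(!p3 && !(!p2 == p2)): β-rule — branch into !!p3  //  !!(!p2 == p2).
          branch 1.2.1 (add !!p3):
            × closes — contains both p3 and !p3.
          branch 1.2.2 (add !!(!p2 == p2)):
            !!(!p2 == p2): β-rule — branch into !p2, p2  //  !!p2, !p2.
              branch 1.2.2.1 (add !p2, p2):
                × closes — contains both p2 and !p2.
              branch 1.2.2.2 (add !!p2, !p2):
                × closes — contains both p2 and !p2.
  branch 2 (add (((!p2 -> !p1) -> p4) == p4)):
    (((!p2 -> !p1) -> p4) == p4): β-rule — branch into ((!p2 -> !p1) -> p4), p4  //  !((!p2 -> !p1) -> p4), !p4.
      branch 2.1 (add ((!p2 -> !p1) -> p4), p4):
        ((!p2 -> !p1) -> p4): β-rule — branch into !(!p2 -> !p1)  //  p4.
          branch 2.1.1 (add !(!p2 -> !p1)):
            !(!p2 -> !p1): α-rule — add !p2, !!p1.
            ○ open, literals {p1=true, p2=false, p4=true}.
          branch 2.1.2 (add p4):
            ○ open, literals {p4=true}.
      branch 2.2 (add !((!p2 -> !p1) -> p4), !p4):
        !((!p2 -> !p1) -> p4): α-rule — add (!p2 -> !p1), !p4.
        (!p2 -> !p1): β-rule — branch into !!p2  //  !p1.
          branch 2.2.1 (add !!p2):
            ○ open, literals {p2=true, p4=false}.
          branch 2.2.2 (add !p1):
            ○ open, literals {p1=false, p4=false}.
3 branches closed, 5 open.
Each open branch fixes some atoms; the unmentioned ones are free. Counting distinct full assignments: branch {p1=true, p2=true, p3=false} (p4) contributes 2 new; branch {p1=true, p2=false, p4=true} (p3) contributes 2 new; branch {p4=true} (p1, p2, p3) contributes 5 new; branch {p2=true, p4=false} (p1, p3) contributes 3 new; branch {p1=false, p4=false} (p2, p3) contributes 2 new. Total: 14.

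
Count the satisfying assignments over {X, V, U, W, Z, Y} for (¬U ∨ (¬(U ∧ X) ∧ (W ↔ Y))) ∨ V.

Initial set: {((¬U ∨ (¬(U ∧ X) ∧ (W ↔ Y))) ∨ V)}.
((¬U ∨ (¬(U ∧ X) ∧ (W ↔ Y))) ∨ V): β-rule — branch into (¬U ∨ (¬(U ∧ X) ∧ (W ↔ Y)))  //  V.
  branch 1 (add (¬U ∨ (¬(U ∧ X) ∧ (W ↔ Y)))):
    (¬U ∨ (¬(U ∧ X) ∧ (W ↔ Y))): β-rule — branch into ¬U  //  (¬(U ∧ X) ∧ (W ↔ Y)).
      branch 1.1 (add ¬U):
        ○ open, literals {U=F}.
      branch 1.2 (add (¬(U ∧ X) ∧ (W ↔ Y))):
        (¬(U ∧ X) ∧ (W ↔ Y)): α-rule — add ¬(U ∧ X), (W ↔ Y).
        ¬(U ∧ X): β-rule — branch into ¬U  //  ¬X.
          branch 1.2.1 (add ¬U):
            (W ↔ Y): β-rule — branch into W, Y  //  ¬W, ¬Y.
              branch 1.2.1.1 (add W, Y):
                ○ open, literals {U=F, W=T, Y=T}.
              branch 1.2.1.2 (add ¬W, ¬Y):
                ○ open, literals {U=F, W=F, Y=F}.
          branch 1.2.2 (add ¬X):
            (W ↔ Y): β-rule — branch into W, Y  //  ¬W, ¬Y.
              branch 1.2.2.1 (add W, Y):
                ○ open, literals {W=T, X=F, Y=T}.
              branch 1.2.2.2 (add ¬W, ¬Y):
                ○ open, literals {W=F, X=F, Y=F}.
  branch 2 (add V):
    ○ open, literals {V=T}.
0 branches closed, 6 open.
Each open branch fixes some atoms; the unmentioned ones are free. Counting distinct full assignments: branch {U=F} (X, V, W, Z, Y) contributes 32 new; branch {U=F, W=T, Y=T} (X, V, Z) contributes 0 new; branch {U=F, W=F, Y=F} (X, V, Z) contributes 0 new; branch {W=T, X=F, Y=T} (V, U, Z) contributes 4 new; branch {W=F, X=F, Y=F} (V, U, Z) contributes 4 new; branch {V=T} (X, U, W, Z, Y) contributes 12 new. Total: 52.

52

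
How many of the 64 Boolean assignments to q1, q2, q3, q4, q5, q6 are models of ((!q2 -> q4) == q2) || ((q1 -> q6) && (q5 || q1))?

56

Initial set: {T (((!q2 -> q4) == q2) || ((q1 -> q6) && (q5 || q1)))}.
T (((!q2 -> q4) == q2) || ((q1 -> q6) && (q5 || q1))): β-rule — branch into T ((!q2 -> q4) == q2)  //  T ((q1 -> q6) && (q5 || q1)).
  branch 1 (add T ((!q2 -> q4) == q2)):
    T ((!q2 -> q4) == q2): β-rule — branch into T (!q2 -> q4), T q2  //  F (!q2 -> q4), F q2.
      branch 1.1 (add T (!q2 -> q4), T q2):
        T (!q2 -> q4): β-rule — branch into F !q2  //  T q4.
          branch 1.1.1 (add F !q2):
            ○ open, literals {q2=1}.
          branch 1.1.2 (add T q4):
            ○ open, literals {q2=1, q4=1}.
      branch 1.2 (add F (!q2 -> q4), F q2):
        F (!q2 -> q4): α-rule — add T !q2, F q4.
        ○ open, literals {q2=0, q4=0}.
  branch 2 (add T ((q1 -> q6) && (q5 || q1))):
    T ((q1 -> q6) && (q5 || q1)): α-rule — add T (q1 -> q6), T (q5 || q1).
    T (q1 -> q6): β-rule — branch into F q1  //  T q6.
      branch 2.1 (add F q1):
        T (q5 || q1): β-rule — branch into T q5  //  T q1.
          branch 2.1.1 (add T q5):
            ○ open, literals {q1=0, q5=1}.
          branch 2.1.2 (add T q1):
            × closes — contains both q1 and !q1.
      branch 2.2 (add T q6):
        T (q5 || q1): β-rule — branch into T q5  //  T q1.
          branch 2.2.1 (add T q5):
            ○ open, literals {q5=1, q6=1}.
          branch 2.2.2 (add T q1):
            ○ open, literals {q1=1, q6=1}.
1 branch closed, 6 open.
Each open branch fixes some atoms; the unmentioned ones are free. Counting distinct full assignments: branch {q2=1} (q1, q3, q4, q5, q6) contributes 32 new; branch {q2=1, q4=1} (q1, q3, q5, q6) contributes 0 new; branch {q2=0, q4=0} (q1, q3, q5, q6) contributes 16 new; branch {q1=0, q5=1} (q2, q3, q4, q6) contributes 4 new; branch {q5=1, q6=1} (q1, q2, q3, q4) contributes 2 new; branch {q1=1, q6=1} (q2, q3, q4, q5) contributes 2 new. Total: 56.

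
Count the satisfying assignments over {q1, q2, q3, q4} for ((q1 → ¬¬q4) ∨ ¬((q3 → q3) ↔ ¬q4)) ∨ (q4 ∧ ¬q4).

Initial set: {(((q1 → ¬¬q4) ∨ ¬((q3 → q3) ↔ ¬q4)) ∨ (q4 ∧ ¬q4))}.
(((q1 → ¬¬q4) ∨ ¬((q3 → q3) ↔ ¬q4)) ∨ (q4 ∧ ¬q4)): β-rule — branch into ((q1 → ¬¬q4) ∨ ¬((q3 → q3) ↔ ¬q4))  //  (q4 ∧ ¬q4).
  branch 1 (add ((q1 → ¬¬q4) ∨ ¬((q3 → q3) ↔ ¬q4))):
    ((q1 → ¬¬q4) ∨ ¬((q3 → q3) ↔ ¬q4)): β-rule — branch into (q1 → ¬¬q4)  //  ¬((q3 → q3) ↔ ¬q4).
      branch 1.1 (add (q1 → ¬¬q4)):
        (q1 → ¬¬q4): β-rule — branch into ¬q1  //  ¬¬q4.
          branch 1.1.1 (add ¬q1):
            ○ open, literals {q1=F}.
          branch 1.1.2 (add ¬¬q4):
            ¬¬q4: drop double negation, giving q4.
            ○ open, literals {q4=T}.
      branch 1.2 (add ¬((q3 → q3) ↔ ¬q4)):
        ¬((q3 → q3) ↔ ¬q4): β-rule — branch into (q3 → q3), ¬¬q4  //  ¬(q3 → q3), ¬q4.
          branch 1.2.1 (add (q3 → q3), ¬¬q4):
            (q3 → q3): β-rule — branch into ¬q3  //  q3.
              branch 1.2.1.1 (add ¬q3):
                ○ open, literals {q3=F, q4=T}.
              branch 1.2.1.2 (add q3):
                ○ open, literals {q3=T, q4=T}.
          branch 1.2.2 (add ¬(q3 → q3), ¬q4):
            ¬(q3 → q3): α-rule — add q3, ¬q3.
            × closes — contains both q3 and ¬q3.
  branch 2 (add (q4 ∧ ¬q4)):
    (q4 ∧ ¬q4): α-rule — add q4, ¬q4.
    × closes — contains both q4 and ¬q4.
2 branches closed, 4 open.
Each open branch fixes some atoms; the unmentioned ones are free. Counting distinct full assignments: branch {q1=F} (q2, q3, q4) contributes 8 new; branch {q4=T} (q1, q2, q3) contributes 4 new; branch {q3=F, q4=T} (q1, q2) contributes 0 new; branch {q3=T, q4=T} (q1, q2) contributes 0 new. Total: 12.

12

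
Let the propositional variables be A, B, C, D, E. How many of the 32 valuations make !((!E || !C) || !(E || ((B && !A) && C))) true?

8

Initial set: {T !((!E || !C) || !(E || ((B && !A) && C)))}.
T !((!E || !C) || !(E || ((B && !A) && C))): α-rule — add F (!E || !C), F !(E || ((B && !A) && C)).
F (!E || !C): α-rule — add F !E, F !C.
F !(E || ((B && !A) && C)): β-rule — branch into T E  //  T ((B && !A) && C).
  branch 1 (add T E):
    ○ open, literals {C=1, E=1}.
  branch 2 (add T ((B && !A) && C)):
    T ((B && !A) && C): α-rule — add T (B && !A), T C.
    T (B && !A): α-rule — add T B, T !A.
    ○ open, literals {A=0, B=1, C=1, E=1}.
0 branches closed, 2 open.
Each open branch fixes some atoms; the unmentioned ones are free. Counting distinct full assignments: branch {C=1, E=1} (A, B, D) contributes 8 new; branch {A=0, B=1, C=1, E=1} (D) contributes 0 new. Total: 8.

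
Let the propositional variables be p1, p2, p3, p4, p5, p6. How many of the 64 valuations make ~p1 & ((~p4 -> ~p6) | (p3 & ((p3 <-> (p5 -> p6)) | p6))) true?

Initial set: {(~p1 & ((~p4 -> ~p6) | (p3 & ((p3 <-> (p5 -> p6)) | p6))))}.
(~p1 & ((~p4 -> ~p6) | (p3 & ((p3 <-> (p5 -> p6)) | p6)))): α-rule — add ~p1, ((~p4 -> ~p6) | (p3 & ((p3 <-> (p5 -> p6)) | p6))).
((~p4 -> ~p6) | (p3 & ((p3 <-> (p5 -> p6)) | p6))): β-rule — branch into (~p4 -> ~p6)  //  (p3 & ((p3 <-> (p5 -> p6)) | p6)).
  branch 1 (add (~p4 -> ~p6)):
    (~p4 -> ~p6): β-rule — branch into ~~p4  //  ~p6.
      branch 1.1 (add ~~p4):
        ○ open, literals {p1=F, p4=T}.
      branch 1.2 (add ~p6):
        ○ open, literals {p1=F, p6=F}.
  branch 2 (add (p3 & ((p3 <-> (p5 -> p6)) | p6))):
    (p3 & ((p3 <-> (p5 -> p6)) | p6)): α-rule — add p3, ((p3 <-> (p5 -> p6)) | p6).
    ((p3 <-> (p5 -> p6)) | p6): β-rule — branch into (p3 <-> (p5 -> p6))  //  p6.
      branch 2.1 (add (p3 <-> (p5 -> p6))):
        (p3 <-> (p5 -> p6)): β-rule — branch into p3, (p5 -> p6)  //  ~p3, ~(p5 -> p6).
          branch 2.1.1 (add p3, (p5 -> p6)):
            (p5 -> p6): β-rule — branch into ~p5  //  p6.
              branch 2.1.1.1 (add ~p5):
                ○ open, literals {p1=F, p3=T, p5=F}.
              branch 2.1.1.2 (add p6):
                ○ open, literals {p1=F, p3=T, p6=T}.
          branch 2.1.2 (add ~p3, ~(p5 -> p6)):
            × closes — contains both p3 and ~p3.
      branch 2.2 (add p6):
        ○ open, literals {p1=F, p3=T, p6=T}.
1 branch closed, 5 open.
Each open branch fixes some atoms; the unmentioned ones are free. Counting distinct full assignments: branch {p1=F, p4=T} (p2, p3, p5, p6) contributes 16 new; branch {p1=F, p6=F} (p2, p3, p4, p5) contributes 8 new; branch {p1=F, p3=T, p5=F} (p2, p4, p6) contributes 2 new; branch {p1=F, p3=T, p6=T} (p2, p4, p5) contributes 2 new; branch {p1=F, p3=T, p6=T} (p2, p4, p5) contributes 0 new. Total: 28.

28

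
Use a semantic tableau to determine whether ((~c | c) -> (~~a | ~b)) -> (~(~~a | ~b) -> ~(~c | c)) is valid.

Valid

Assume the negation and expand:
Initial set: {~(((~c | c) -> (~~a | ~b)) -> (~(~~a | ~b) -> ~(~c | c)))}.
~(((~c | c) -> (~~a | ~b)) -> (~(~~a | ~b) -> ~(~c | c))): α-rule — add ((~c | c) -> (~~a | ~b)), ~(~(~~a | ~b) -> ~(~c | c)).
~(~(~~a | ~b) -> ~(~c | c)): α-rule — add ~(~~a | ~b), ~~(~c | c).
~(~~a | ~b): α-rule — add ~~~a, ~~b.
~~~a: drop double negation, giving ~a.
((~c | c) -> (~~a | ~b)): β-rule — branch into ~(~c | c)  //  (~~a | ~b).
  branch 1 (add ~(~c | c)):
    ~(~c | c): α-rule — add ~~c, ~c.
    × closes — contains both c and ~c.
  branch 2 (add (~~a | ~b)):
    ~~(~c | c): β-rule — branch into ~c  //  c.
      branch 2.1 (add ~c):
        (~~a | ~b): β-rule — branch into ~~a  //  ~b.
          branch 2.1.1 (add ~~a):
            ~~a: drop double negation, giving a.
            × closes — contains both a and ~a.
          branch 2.1.2 (add ~b):
            × closes — contains both b and ~b.
      branch 2.2 (add c):
        (~~a | ~b): β-rule — branch into ~~a  //  ~b.
          branch 2.2.1 (add ~~a):
            ~~a: drop double negation, giving a.
            × closes — contains both a and ~a.
          branch 2.2.2 (add ~b):
            × closes — contains both b and ~b.
All 5 branches close.
Every branch closed, so the negation is unsatisfiable and the formula is valid.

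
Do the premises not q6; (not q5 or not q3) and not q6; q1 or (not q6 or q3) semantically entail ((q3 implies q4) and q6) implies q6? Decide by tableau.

Yes

Initial set: {not q6; ((not q5 or not q3) and not q6); (q1 or (not q6 or q3)); not (((q3 implies q4) and q6) implies q6)}.
((not q5 or not q3) and not q6): α-rule — add (not q5 or not q3), not q6.
not (((q3 implies q4) and q6) implies q6): α-rule — add ((q3 implies q4) and q6), not q6.
((q3 implies q4) and q6): α-rule — add (q3 implies q4), q6.
× closes — contains both q6 and not q6.
All 1 branch closes.
Every branch closed, so the premises entail the conclusion.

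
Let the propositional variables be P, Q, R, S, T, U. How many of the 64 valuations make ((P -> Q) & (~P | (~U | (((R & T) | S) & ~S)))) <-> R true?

Initial set: {(((P -> Q) & (~P | (~U | (((R & T) | S) & ~S)))) <-> R)}.
(((P -> Q) & (~P | (~U | (((R & T) | S) & ~S)))) <-> R): β-rule — branch into ((P -> Q) & (~P | (~U | (((R & T) | S) & ~S)))), R  //  ~((P -> Q) & (~P | (~U | (((R & T) | S) & ~S)))), ~R.
  branch 1 (add ((P -> Q) & (~P | (~U | (((R & T) | S) & ~S)))), R):
    ((P -> Q) & (~P | (~U | (((R & T) | S) & ~S)))): α-rule — add (P -> Q), (~P | (~U | (((R & T) | S) & ~S))).
    (P -> Q): β-rule — branch into ~P  //  Q.
      branch 1.1 (add ~P):
        (~P | (~U | (((R & T) | S) & ~S))): β-rule — branch into ~P  //  (~U | (((R & T) | S) & ~S)).
          branch 1.1.1 (add ~P):
            ○ open, literals {P=0, R=1}.
          branch 1.1.2 (add (~U | (((R & T) | S) & ~S))):
            (~U | (((R & T) | S) & ~S)): β-rule — branch into ~U  //  (((R & T) | S) & ~S).
              branch 1.1.2.1 (add ~U):
                ○ open, literals {P=0, R=1, U=0}.
              branch 1.1.2.2 (add (((R & T) | S) & ~S)):
                (((R & T) | S) & ~S): α-rule — add ((R & T) | S), ~S.
                ((R & T) | S): β-rule — branch into (R & T)  //  S.
                  branch 1.1.2.2.1 (add (R & T)):
                    (R & T): α-rule — add R, T.
                    ○ open, literals {P=0, R=1, S=0, T=1}.
                  branch 1.1.2.2.2 (add S):
                    × closes — contains both S and ~S.
      branch 1.2 (add Q):
        (~P | (~U | (((R & T) | S) & ~S))): β-rule — branch into ~P  //  (~U | (((R & T) | S) & ~S)).
          branch 1.2.1 (add ~P):
            ○ open, literals {P=0, Q=1, R=1}.
          branch 1.2.2 (add (~U | (((R & T) | S) & ~S))):
            (~U | (((R & T) | S) & ~S)): β-rule — branch into ~U  //  (((R & T) | S) & ~S).
              branch 1.2.2.1 (add ~U):
                ○ open, literals {Q=1, R=1, U=0}.
              branch 1.2.2.2 (add (((R & T) | S) & ~S)):
                (((R & T) | S) & ~S): α-rule — add ((R & T) | S), ~S.
                ((R & T) | S): β-rule — branch into (R & T)  //  S.
                  branch 1.2.2.2.1 (add (R & T)):
                    (R & T): α-rule — add R, T.
                    ○ open, literals {Q=1, R=1, S=0, T=1}.
                  branch 1.2.2.2.2 (add S):
                    × closes — contains both S and ~S.
  branch 2 (add ~((P -> Q) & (~P | (~U | (((R & T) | S) & ~S)))), ~R):
    ~((P -> Q) & (~P | (~U | (((R & T) | S) & ~S)))): β-rule — branch into ~(P -> Q)  //  ~(~P | (~U | (((R & T) | S) & ~S))).
      branch 2.1 (add ~(P -> Q)):
        ~(P -> Q): α-rule — add P, ~Q.
        ○ open, literals {P=1, Q=0, R=0}.
      branch 2.2 (add ~(~P | (~U | (((R & T) | S) & ~S)))):
        ~(~P | (~U | (((R & T) | S) & ~S))): α-rule — add ~~P, ~(~U | (((R & T) | S) & ~S)).
        ~(~U | (((R & T) | S) & ~S)): α-rule — add ~~U, ~(((R & T) | S) & ~S).
        ~(((R & T) | S) & ~S): β-rule — branch into ~((R & T) | S)  //  ~~S.
          branch 2.2.1 (add ~((R & T) | S)):
            ~((R & T) | S): α-rule — add ~(R & T), ~S.
            ~(R & T): β-rule — branch into ~R  //  ~T.
              branch 2.2.1.1 (add ~R):
                ○ open, literals {P=1, R=0, S=0, U=1}.
              branch 2.2.1.2 (add ~T):
                ○ open, literals {P=1, R=0, S=0, T=0, U=1}.
          branch 2.2.2 (add ~~S):
            ○ open, literals {P=1, R=0, S=1, U=1}.
2 branches closed, 10 open.
Each open branch fixes some atoms; the unmentioned ones are free. Counting distinct full assignments: branch {P=0, R=1} (Q, S, T, U) contributes 16 new; branch {P=0, R=1, U=0} (Q, S, T) contributes 0 new; branch {P=0, R=1, S=0, T=1} (Q, U) contributes 0 new; branch {P=0, Q=1, R=1} (S, T, U) contributes 0 new; branch {Q=1, R=1, U=0} (P, S, T) contributes 4 new; branch {Q=1, R=1, S=0, T=1} (P, U) contributes 1 new; branch {P=1, Q=0, R=0} (S, T, U) contributes 8 new; branch {P=1, R=0, S=0, U=1} (Q, T) contributes 2 new; branch {P=1, R=0, S=0, T=0, U=1} (Q) contributes 0 new; branch {P=1, R=0, S=1, U=1} (Q, T) contributes 2 new. Total: 33.

33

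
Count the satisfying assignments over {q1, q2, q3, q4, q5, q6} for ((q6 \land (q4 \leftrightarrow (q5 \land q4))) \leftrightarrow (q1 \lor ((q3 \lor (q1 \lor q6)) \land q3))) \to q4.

Initial set: {(((q6 \land (q4 \leftrightarrow (q5 \land q4))) \leftrightarrow (q1 \lor ((q3 \lor (q1 \lor q6)) \land q3))) \to q4)}.
(((q6 \land (q4 \leftrightarrow (q5 \land q4))) \leftrightarrow (q1 \lor ((q3 \lor (q1 \lor q6)) \land q3))) \to q4): β-rule — branch into \lnot ((q6 \land (q4 \leftrightarrow (q5 \land q4))) \leftrightarrow (q1 \lor ((q3 \lor (q1 \lor q6)) \land q3)))  //  q4.
  branch 1 (add \lnot ((q6 \land (q4 \leftrightarrow (q5 \land q4))) \leftrightarrow (q1 \lor ((q3 \lor (q1 \lor q6)) \land q3)))):
    \lnot ((q6 \land (q4 \leftrightarrow (q5 \land q4))) \leftrightarrow (q1 \lor ((q3 \lor (q1 \lor q6)) \land q3))): β-rule — branch into (q6 \land (q4 \leftrightarrow (q5 \land q4))), \lnot (q1 \lor ((q3 \lor (q1 \lor q6)) \land q3))  //  \lnot (q6 \land (q4 \leftrightarrow (q5 \land q4))), (q1 \lor ((q3 \lor (q1 \lor q6)) \land q3)).
      branch 1.1 (add (q6 \land (q4 \leftrightarrow (q5 \land q4))), \lnot (q1 \lor ((q3 \lor (q1 \lor q6)) \land q3))):
        (q6 \land (q4 \leftrightarrow (q5 \land q4))): α-rule — add q6, (q4 \leftrightarrow (q5 \land q4)).
        \lnot (q1 \lor ((q3 \lor (q1 \lor q6)) \land q3)): α-rule — add \lnot q1, \lnot ((q3 \lor (q1 \lor q6)) \land q3).
        (q4 \leftrightarrow (q5 \land q4)): β-rule — branch into q4, (q5 \land q4)  //  \lnot q4, \lnot (q5 \land q4).
          branch 1.1.1 (add q4, (q5 \land q4)):
            (q5 \land q4): α-rule — add q5, q4.
            \lnot ((q3 \lor (q1 \lor q6)) \land q3): β-rule — branch into \lnot (q3 \lor (q1 \lor q6))  //  \lnot q3.
              branch 1.1.1.1 (add \lnot (q3 \lor (q1 \lor q6))):
                \lnot (q3 \lor (q1 \lor q6)): α-rule — add \lnot q3, \lnot (q1 \lor q6).
                \lnot (q1 \lor q6): α-rule — add \lnot q1, \lnot q6.
                × closes — contains both q6 and \lnot q6.
              branch 1.1.1.2 (add \lnot q3):
                ○ open, literals {q1=0, q3=0, q4=1, q5=1, q6=1}.
          branch 1.1.2 (add \lnot q4, \lnot (q5 \land q4)):
            \lnot ((q3 \lor (q1 \lor q6)) \land q3): β-rule — branch into \lnot (q3 \lor (q1 \lor q6))  //  \lnot q3.
              branch 1.1.2.1 (add \lnot (q3 \lor (q1 \lor q6))):
                \lnot (q3 \lor (q1 \lor q6)): α-rule — add \lnot q3, \lnot (q1 \lor q6).
                \lnot (q1 \lor q6): α-rule — add \lnot q1, \lnot q6.
                × closes — contains both q6 and \lnot q6.
              branch 1.1.2.2 (add \lnot q3):
                \lnot (q5 \land q4): β-rule — branch into \lnot q5  //  \lnot q4.
                  branch 1.1.2.2.1 (add \lnot q5):
                    ○ open, literals {q1=0, q3=0, q4=0, q5=0, q6=1}.
                  branch 1.1.2.2.2 (add \lnot q4):
                    ○ open, literals {q1=0, q3=0, q4=0, q6=1}.
      branch 1.2 (add \lnot (q6 \land (q4 \leftrightarrow (q5 \land q4))), (q1 \lor ((q3 \lor (q1 \lor q6)) \land q3))):
        \lnot (q6 \land (q4 \leftrightarrow (q5 \land q4))): β-rule — branch into \lnot q6  //  \lnot (q4 \leftrightarrow (q5 \land q4)).
          branch 1.2.1 (add \lnot q6):
            (q1 \lor ((q3 \lor (q1 \lor q6)) \land q3)): β-rule — branch into q1  //  ((q3 \lor (q1 \lor q6)) \land q3).
              branch 1.2.1.1 (add q1):
                ○ open, literals {q1=1, q6=0}.
              branch 1.2.1.2 (add ((q3 \lor (q1 \lor q6)) \land q3)):
                ((q3 \lor (q1 \lor q6)) \land q3): α-rule — add (q3 \lor (q1 \lor q6)), q3.
                (q3 \lor (q1 \lor q6)): β-rule — branch into q3  //  (q1 \lor q6).
                  branch 1.2.1.2.1 (add q3):
                    ○ open, literals {q3=1, q6=0}.
                  branch 1.2.1.2.2 (add (q1 \lor q6)):
                    (q1 \lor q6): β-rule — branch into q1  //  q6.
                      branch 1.2.1.2.2.1 (add q1):
                        ○ open, literals {q1=1, q3=1, q6=0}.
                      branch 1.2.1.2.2.2 (add q6):
                        × closes — contains both q6 and \lnot q6.
          branch 1.2.2 (add \lnot (q4 \leftrightarrow (q5 \land q4))):
            (q1 \lor ((q3 \lor (q1 \lor q6)) \land q3)): β-rule — branch into q1  //  ((q3 \lor (q1 \lor q6)) \land q3).
              branch 1.2.2.1 (add q1):
                \lnot (q4 \leftrightarrow (q5 \land q4)): β-rule — branch into q4, \lnot (q5 \land q4)  //  \lnot q4, (q5 \land q4).
                  branch 1.2.2.1.1 (add q4, \lnot (q5 \land q4)):
                    \lnot (q5 \land q4): β-rule — branch into \lnot q5  //  \lnot q4.
                      branch 1.2.2.1.1.1 (add \lnot q5):
                        ○ open, literals {q1=1, q4=1, q5=0}.
                      branch 1.2.2.1.1.2 (add \lnot q4):
                        × closes — contains both q4 and \lnot q4.
                  branch 1.2.2.1.2 (add \lnot q4, (q5 \land q4)):
                    (q5 \land q4): α-rule — add q5, q4.
                    × closes — contains both q4 and \lnot q4.
              branch 1.2.2.2 (add ((q3 \lor (q1 \lor q6)) \land q3)):
                ((q3 \lor (q1 \lor q6)) \land q3): α-rule — add (q3 \lor (q1 \lor q6)), q3.
                \lnot (q4 \leftrightarrow (q5 \land q4)): β-rule — branch into q4, \lnot (q5 \land q4)  //  \lnot q4, (q5 \land q4).
                  branch 1.2.2.2.1 (add q4, \lnot (q5 \land q4)):
                    (q3 \lor (q1 \lor q6)): β-rule — branch into q3  //  (q1 \lor q6).
                      branch 1.2.2.2.1.1 (add q3):
                        \lnot (q5 \land q4): β-rule — branch into \lnot q5  //  \lnot q4.
                          branch 1.2.2.2.1.1.1 (add \lnot q5):
                            ○ open, literals {q3=1, q4=1, q5=0}.
                          branch 1.2.2.2.1.1.2 (add \lnot q4):
                            × closes — contains both q4 and \lnot q4.
                      branch 1.2.2.2.1.2 (add (q1 \lor q6)):
                        \lnot (q5 \land q4): β-rule — branch into \lnot q5  //  \lnot q4.
                          branch 1.2.2.2.1.2.1 (add \lnot q5):
                            (q1 \lor q6): β-rule — branch into q1  //  q6.
                              branch 1.2.2.2.1.2.1.1 (add q1):
                                ○ open, literals {q1=1, q3=1, q4=1, q5=0}.
                              branch 1.2.2.2.1.2.1.2 (add q6):
                                ○ open, literals {q3=1, q4=1, q5=0, q6=1}.
                          branch 1.2.2.2.1.2.2 (add \lnot q4):
                            × closes — contains both q4 and \lnot q4.
                  branch 1.2.2.2.2 (add \lnot q4, (q5 \land q4)):
                    (q5 \land q4): α-rule — add q5, q4.
                    × closes — contains both q4 and \lnot q4.
  branch 2 (add q4):
    ○ open, literals {q4=1}.
8 branches closed, 11 open.
Each open branch fixes some atoms; the unmentioned ones are free. Counting distinct full assignments: branch {q1=0, q3=0, q4=1, q5=1, q6=1} (q2) contributes 2 new; branch {q1=0, q3=0, q4=0, q5=0, q6=1} (q2) contributes 2 new; branch {q1=0, q3=0, q4=0, q6=1} (q2, q5) contributes 2 new; branch {q1=1, q6=0} (q2, q3, q4, q5) contributes 16 new; branch {q3=1, q6=0} (q1, q2, q4, q5) contributes 8 new; branch {q1=1, q3=1, q6=0} (q2, q4, q5) contributes 0 new; branch {q1=1, q4=1, q5=0} (q2, q3, q6) contributes 4 new; branch {q3=1, q4=1, q5=0} (q1, q2, q6) contributes 2 new; branch {q1=1, q3=1, q4=1, q5=0} (q2, q6) contributes 0 new; branch {q3=1, q4=1, q5=0, q6=1} (q1, q2) contributes 0 new; branch {q4=1} (q1, q2, q3, q5, q6) contributes 12 new. Total: 48.

48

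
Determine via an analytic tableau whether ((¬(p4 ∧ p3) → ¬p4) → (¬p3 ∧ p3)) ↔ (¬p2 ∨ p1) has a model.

Satisfiable

Initial set: {(((¬(p4 ∧ p3) → ¬p4) → (¬p3 ∧ p3)) ↔ (¬p2 ∨ p1))}.
(((¬(p4 ∧ p3) → ¬p4) → (¬p3 ∧ p3)) ↔ (¬p2 ∨ p1)): β-rule — branch into ((¬(p4 ∧ p3) → ¬p4) → (¬p3 ∧ p3)), (¬p2 ∨ p1)  //  ¬((¬(p4 ∧ p3) → ¬p4) → (¬p3 ∧ p3)), ¬(¬p2 ∨ p1).
  branch 1 (add ((¬(p4 ∧ p3) → ¬p4) → (¬p3 ∧ p3)), (¬p2 ∨ p1)):
    ((¬(p4 ∧ p3) → ¬p4) → (¬p3 ∧ p3)): β-rule — branch into ¬(¬(p4 ∧ p3) → ¬p4)  //  (¬p3 ∧ p3).
      branch 1.1 (add ¬(¬(p4 ∧ p3) → ¬p4)):
        ¬(¬(p4 ∧ p3) → ¬p4): α-rule — add ¬(p4 ∧ p3), ¬¬p4.
        (¬p2 ∨ p1): β-rule — branch into ¬p2  //  p1.
          branch 1.1.1 (add ¬p2):
            ¬(p4 ∧ p3): β-rule — branch into ¬p4  //  ¬p3.
              branch 1.1.1.1 (add ¬p4):
                × closes — contains both p4 and ¬p4.
              branch 1.1.1.2 (add ¬p3):
                ○ open, literals {p2=false, p3=false, p4=true}.
          branch 1.1.2 (add p1):
            ¬(p4 ∧ p3): β-rule — branch into ¬p4  //  ¬p3.
              branch 1.1.2.1 (add ¬p4):
                × closes — contains both p4 and ¬p4.
              branch 1.1.2.2 (add ¬p3):
                ○ open, literals {p1=true, p3=false, p4=true}.
      branch 1.2 (add (¬p3 ∧ p3)):
        (¬p3 ∧ p3): α-rule — add ¬p3, p3.
        × closes — contains both p3 and ¬p3.
  branch 2 (add ¬((¬(p4 ∧ p3) → ¬p4) → (¬p3 ∧ p3)), ¬(¬p2 ∨ p1)):
    ¬((¬(p4 ∧ p3) → ¬p4) → (¬p3 ∧ p3)): α-rule — add (¬(p4 ∧ p3) → ¬p4), ¬(¬p3 ∧ p3).
    ¬(¬p2 ∨ p1): α-rule — add ¬¬p2, ¬p1.
    (¬(p4 ∧ p3) → ¬p4): β-rule — branch into ¬¬(p4 ∧ p3)  //  ¬p4.
      branch 2.1 (add ¬¬(p4 ∧ p3)):
        ¬¬(p4 ∧ p3): α-rule — add p4, p3.
        ¬(¬p3 ∧ p3): β-rule — branch into ¬¬p3  //  ¬p3.
          branch 2.1.1 (add ¬¬p3):
            ○ open, literals {p1=false, p2=true, p3=true, p4=true}.
          branch 2.1.2 (add ¬p3):
            × closes — contains both p3 and ¬p3.
      branch 2.2 (add ¬p4):
        ¬(¬p3 ∧ p3): β-rule — branch into ¬¬p3  //  ¬p3.
          branch 2.2.1 (add ¬¬p3):
            ○ open, literals {p1=false, p2=true, p3=true, p4=false}.
          branch 2.2.2 (add ¬p3):
            ○ open, literals {p1=false, p2=true, p3=false, p4=false}.
4 branches closed, 5 open.
An open branch gives a satisfying assignment: p2=false, p3=false, p4=true.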